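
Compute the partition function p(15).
176

p(n) counts ways to write n as a sum of positive integers (order ignored).
Euler's pentagonal recurrence: p(k) = p(k-1) + p(k-2) - p(k-5) - p(k-7) + p(k-12) + p(k-15) - ... (offsets j(3j∓1)/2, signs ++--, p(0)=1, p(<0)=0).
DP table for k = 0..14: p(0)=1, p(1)=1, p(2)=2, p(3)=3, p(4)=5, p(5)=7, p(6)=11, p(7)=15, p(8)=22, p(9)=30, p(10)=42, p(11)=56, p(12)=77, p(13)=101, p(14)=135.
Final step: p(15) = p(14) + p(13) - p(10) - p(8) + p(3) + p(0)
= 135 + 101 - 42 - 22 + 3 + 1
= 176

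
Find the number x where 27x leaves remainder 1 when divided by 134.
5

gcd(27, 134) = 1, so the inverse exists.
Extended Euclidean algorithm on (134, 27):
134 = 4 × 27 + 26  ⟹  26 = (1)·134 + (-4)·27
27 = 1 × 26 + 1  ⟹  1 = (-1)·134 + (5)·27
So (5)·27 ≡ 1 (mod 134), i.e. 27^(-1) ≡ 5 (mod 134).
Check: 27 × 5 = 135 ≡ 1 (mod 134)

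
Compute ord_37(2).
36

37 is prime, so ord(2) divides φ(37) = 36.
Divisors of 36: 1, 2, 3, 4, 6, 9, 12, 18, 36.
Repeated squaring: 2^1 ≡ 2, 2^2 ≡ 4, 2^4 ≡ 16, 2^8 ≡ 34, 2^16 ≡ 9, 2^32 ≡ 7 (mod 37).
Test 2^d mod 37 for each divisor d in increasing order:
2^1 ≡ 2
2^2 ≡ 4
2^3 = 2^2·2^1 ≡ 8
2^4 ≡ 16
2^6 = 2^4·2^2 ≡ 27
2^9 = 2^8·2^1 ≡ 31
2^12 = 2^8·2^4 ≡ 26
2^18 = 2^16·2^2 ≡ 36
2^36 = 2^32·2^4 ≡ 1  ← first divisor giving 1
The order is 36.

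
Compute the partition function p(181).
749474411781

p(n) counts ways to write n as a sum of positive integers (order ignored).
Euler's pentagonal recurrence: p(k) = p(k-1) + p(k-2) - p(k-5) - p(k-7) + p(k-12) + p(k-15) - ... (offsets j(3j∓1)/2, signs ++--, p(0)=1, p(<0)=0).
DP table for k = 0..180: p(0)=1, p(1)=1, p(2)=2, p(3)=3, p(4)=5, p(5)=7, p(6)=11, p(7)=15, p(8)=22, p(9)=30, p(10)=42, p(11)=56, p(12)=77, p(13)=101, p(14)=135, p(15)=176, p(16)=231, p(17)=297, p(18)=385, p(19)=490, p(20)=627, p(21)=792, p(22)=1002, p(23)=1255, p(24)=1575, p(25)=1958, p(26)=2436, p(27)=3010, p(28)=3718, p(29)=4565, p(30)=5604, p(31)=6842, p(32)=8349, p(33)=10143, p(34)=12310, p(35)=14883, p(36)=17977, p(37)=21637, p(38)=26015, p(39)=31185, p(40)=37338, p(41)=44583, p(42)=53174, p(43)=63261, p(44)=75175, p(45)=89134, p(46)=105558, p(47)=124754, p(48)=147273, p(49)=173525, p(50)=204226, p(51)=239943, p(52)=281589, p(53)=329931, p(54)=386155, p(55)=451276, p(56)=526823, p(57)=614154, p(58)=715220, p(59)=831820, p(60)=966467, p(61)=1121505, p(62)=1300156, p(63)=1505499, p(64)=1741630, p(65)=2012558, p(66)=2323520, p(67)=2679689, p(68)=3087735, p(69)=3554345, p(70)=4087968, p(71)=4697205, p(72)=5392783, p(73)=6185689, p(74)=7089500, p(75)=8118264, p(76)=9289091, p(77)=10619863, p(78)=12132164, p(79)=13848650, p(80)=15796476, p(81)=18004327, p(82)=20506255, p(83)=23338469, p(84)=26543660, p(85)=30167357, p(86)=34262962, p(87)=38887673, p(88)=44108109, p(89)=49995925, p(90)=56634173, p(91)=64112359, p(92)=72533807, p(93)=82010177, p(94)=92669720, p(95)=104651419, p(96)=118114304, p(97)=133230930, p(98)=150198136, p(99)=169229875, p(100)=190569292, p(101)=214481126, p(102)=241265379, p(103)=271248950, p(104)=304801365, p(105)=342325709, p(106)=384276336, p(107)=431149389, p(108)=483502844, p(109)=541946240, p(110)=607163746, p(111)=679903203, p(112)=761002156, p(113)=851376628, p(114)=952050665, p(115)=1064144451, p(116)=1188908248, p(117)=1327710076, p(118)=1482074143, p(119)=1653668665, p(120)=1844349560, p(121)=2056148051, p(122)=2291320912, p(123)=2552338241, p(124)=2841940500, p(125)=3163127352, p(126)=3519222692, p(127)=3913864295, p(128)=4351078600, p(129)=4835271870, p(130)=5371315400, p(131)=5964539504, p(132)=6620830889, p(133)=7346629512, p(134)=8149040695, p(135)=9035836076, p(136)=10015581680, p(137)=11097645016, p(138)=12292341831, p(139)=13610949895, p(140)=15065878135, p(141)=16670689208, p(142)=18440293320, p(143)=20390982757, p(144)=22540654445, p(145)=24908858009, p(146)=27517052599, p(147)=30388671978, p(148)=33549419497, p(149)=37027355200, p(150)=40853235313, p(151)=45060624582, p(152)=49686288421, p(153)=54770336324, p(154)=60356673280, p(155)=66493182097, p(156)=73232243759, p(157)=80630964769, p(158)=88751778802, p(159)=97662728555, p(160)=107438159466, p(161)=118159068427, p(162)=129913904637, p(163)=142798995930, p(164)=156919475295, p(165)=172389800255, p(166)=189334822579, p(167)=207890420102, p(168)=228204732751, p(169)=250438925115, p(170)=274768617130, p(171)=301384802048, p(172)=330495499613, p(173)=362326859895, p(174)=397125074750, p(175)=435157697830, p(176)=476715857290, p(177)=522115831195, p(178)=571701605655, p(179)=625846753120, p(180)=684957390936.
Final step: p(181) = p(180) + p(179) - p(176) - p(174) + p(169) + p(166) - p(159) - p(155) + p(146) + p(141) - p(130) - p(124) + p(111) + p(104) - p(89) - p(81) + p(64) + p(55) - p(36) - p(26) + p(5)
= 684957390936 + 625846753120 - 476715857290 - 397125074750 + 250438925115 + 189334822579 - 97662728555 - 66493182097 + 27517052599 + 16670689208 - 5371315400 - 2841940500 + 679903203 + 304801365 - 49995925 - 18004327 + 1741630 + 451276 - 17977 - 2436 + 7
= 749474411781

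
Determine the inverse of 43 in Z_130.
127

gcd(43, 130) = 1, so the inverse exists.
Extended Euclidean algorithm on (130, 43):
130 = 3 × 43 + 1  ⟹  1 = (1)·130 + (-3)·43
So (-3)·43 ≡ 1 (mod 130), i.e. 43^(-1) ≡ -3 ≡ 127 (mod 130).
Check: 43 × 127 = 5461 ≡ 1 (mod 130)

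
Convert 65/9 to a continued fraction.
[7; 4, 2]

Euclidean algorithm steps:
65 = 7 × 9 + 2
9 = 4 × 2 + 1
2 = 2 × 1 + 0
Continued fraction: [7; 4, 2]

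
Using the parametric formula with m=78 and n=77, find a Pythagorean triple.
(155, 12012, 12013)

Euclid's formula: a = m² - n², b = 2mn, c = m² + n²
m = 78, n = 77
a = 78² - 77² = 6084 - 5929 = 155
b = 2 × 78 × 77 = 12012
c = 78² + 77² = 6084 + 5929 = 12013
Verification: 155² + 12012² = 24025 + 144288144 = 144312169 = 12013² ✓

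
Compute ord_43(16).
7

43 is prime, so ord(16) divides φ(43) = 42.
Divisors of 42: 1, 2, 3, 6, 7, 14, 21, 42.
Repeated squaring: 16^1 ≡ 16, 16^2 ≡ 41, 16^4 ≡ 4, 16^8 ≡ 16, 16^16 ≡ 41, 16^32 ≡ 4 (mod 43).
Test 16^d mod 43 for each divisor d in increasing order:
16^1 ≡ 16
16^2 ≡ 41
16^3 = 16^2·16^1 ≡ 11
16^6 = 16^4·16^2 ≡ 35
16^7 = 16^4·16^2·16^1 ≡ 1  ← first divisor giving 1
The order is 7.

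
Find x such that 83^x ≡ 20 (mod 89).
6

Baby-step giant-step with step n = ⌈√89⌉ = 10.
Baby steps 83^j mod 89 (j:value) for j=0..9: 0:1, 1:83, 2:36, 3:51, 4:50, 5:56, 6:20, 7:58, 8:8, 9:41.
h = 20 is already in the table at j=6, so x = 6.
Check: 83^6 ≡ 20 (mod 89).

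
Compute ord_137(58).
136

137 is prime, so ord(58) divides φ(137) = 136.
Divisors of 136: 1, 2, 4, 8, 17, 34, 68, 136.
Repeated squaring: 58^1 ≡ 58, 58^2 ≡ 76, 58^4 ≡ 22, 58^8 ≡ 73, 58^16 ≡ 123, 58^32 ≡ 59, 58^64 ≡ 56, 58^128 ≡ 122 (mod 137).
Test 58^d mod 137 for each divisor d in increasing order:
58^1 ≡ 58
58^2 ≡ 76
58^4 ≡ 22
58^8 ≡ 73
58^17 = 58^16·58^1 ≡ 10
58^34 = 58^32·58^2 ≡ 100
58^68 = 58^64·58^4 ≡ 136
58^136 = 58^128·58^8 ≡ 1  ← first divisor giving 1
The order is 136.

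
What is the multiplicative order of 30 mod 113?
7

113 is prime, so ord(30) divides φ(113) = 112.
Divisors of 112: 1, 2, 4, 7, 8, 14, 16, 28, 56, 112.
Repeated squaring: 30^1 ≡ 30, 30^2 ≡ 109, 30^4 ≡ 16, 30^8 ≡ 30, 30^16 ≡ 109, 30^32 ≡ 16, 30^64 ≡ 30 (mod 113).
Test 30^d mod 113 for each divisor d in increasing order:
30^1 ≡ 30
30^2 ≡ 109
30^4 ≡ 16
30^7 = 30^4·30^2·30^1 ≡ 1  ← first divisor giving 1
The order is 7.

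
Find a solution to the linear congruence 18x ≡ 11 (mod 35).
x ≡ 22 (mod 35)

gcd(18, 35) = 1, which divides 11, so solutions exist.
Find 18^(-1) mod 35 by the extended Euclidean algorithm:
35 = 1 × 18 + 17  ⟹  17 = (1)·35 + (-1)·18
18 = 1 × 17 + 1  ⟹  1 = (-1)·35 + (2)·18
So (2)·18 ≡ 1 (mod 35), i.e. 18^(-1) ≡ 2 (mod 35).
x ≡ 2 × 11 = 22 ≡ 22 (mod 35).
Check: 18 × 22 = 396 ≡ 11 (mod 35).
Unique solution: x ≡ 22 (mod 35)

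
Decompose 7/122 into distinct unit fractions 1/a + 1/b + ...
1/18 + 1/549

Greedy algorithm:
7/122: ceiling(122/7) = 18, use 1/18
1/549: ceiling(549/1) = 549, use 1/549
Result: 7/122 = 1/18 + 1/549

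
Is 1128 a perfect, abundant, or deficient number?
abundant

Proper divisors of 1128: sum = 1 + 2 + 3 + 4 + 6 + 8 + 12 + 24 + 47 + 94 + 141 + 188 + 282 + 376 + 564 = 1752
Since 1752 > 1128, 1128 is abundant.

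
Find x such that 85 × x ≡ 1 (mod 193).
109

gcd(85, 193) = 1, so the inverse exists.
Extended Euclidean algorithm on (193, 85):
193 = 2 × 85 + 23  ⟹  23 = (1)·193 + (-2)·85
85 = 3 × 23 + 16  ⟹  16 = (-3)·193 + (7)·85
23 = 1 × 16 + 7  ⟹  7 = (4)·193 + (-9)·85
16 = 2 × 7 + 2  ⟹  2 = (-11)·193 + (25)·85
7 = 3 × 2 + 1  ⟹  1 = (37)·193 + (-84)·85
So (-84)·85 ≡ 1 (mod 193), i.e. 85^(-1) ≡ -84 ≡ 109 (mod 193).
Check: 85 × 109 = 9265 ≡ 1 (mod 193)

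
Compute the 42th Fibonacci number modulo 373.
332

Matrix identity: Q^n = [[F_(n+1), F_n], [F_n, F_(n-1)]] with Q = [[1,1],[1,0]].
n = 42 = 101010₂. Square-and-multiply, entries mod 373:
Q^1 = [[1,1],[1,0]]
Q^2 = (Q^1)² = [[2,1],[1,1]]
Q^5 = (Q^2)²·Q = [[8,5],[5,3]]
Q^10 = (Q^5)² = [[89,55],[55,34]]
Q^21 = (Q^10)²·Q = [[180,129],[129,51]]
Q^42 = (Q^21)² = [[178,332],[332,219]]
F_42 mod 373 = Q^42[0][1] = 332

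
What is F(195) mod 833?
219

Matrix identity: Q^n = [[F_(n+1), F_n], [F_n, F_(n-1)]] with Q = [[1,1],[1,0]].
n = 195 = 11000011₂. Square-and-multiply, entries mod 833:
Q^1 = [[1,1],[1,0]]
Q^3 = (Q^1)²·Q = [[3,2],[2,1]]
Q^6 = (Q^3)² = [[13,8],[8,5]]
Q^12 = (Q^6)² = [[233,144],[144,89]]
Q^24 = (Q^12)² = [[55,553],[553,335]]
Q^48 = (Q^24)² = [[624,756],[756,701]]
Q^97 = (Q^48)²·Q = [[64,463],[463,434]]
Q^195 = (Q^97)²·Q = [[52,219],[219,666]]
F_195 mod 833 = Q^195[0][1] = 219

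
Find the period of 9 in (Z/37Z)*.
9

37 is prime, so ord(9) divides φ(37) = 36.
Divisors of 36: 1, 2, 3, 4, 6, 9, 12, 18, 36.
Repeated squaring: 9^1 ≡ 9, 9^2 ≡ 7, 9^4 ≡ 12, 9^8 ≡ 33, 9^16 ≡ 16, 9^32 ≡ 34 (mod 37).
Test 9^d mod 37 for each divisor d in increasing order:
9^1 ≡ 9
9^2 ≡ 7
9^3 = 9^2·9^1 ≡ 26
9^4 ≡ 12
9^6 = 9^4·9^2 ≡ 10
9^9 = 9^8·9^1 ≡ 1  ← first divisor giving 1
The order is 9.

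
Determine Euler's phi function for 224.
96

224 = 2^5 × 7
φ(n) = n × ∏(1 - 1/p) for each prime p dividing n
φ(224) = 224 × (1 - 1/2) × (1 - 1/7) = 96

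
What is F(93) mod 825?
563

Matrix identity: Q^n = [[F_(n+1), F_n], [F_n, F_(n-1)]] with Q = [[1,1],[1,0]].
n = 93 = 1011101₂. Square-and-multiply, entries mod 825:
Q^1 = [[1,1],[1,0]]
Q^2 = (Q^1)² = [[2,1],[1,1]]
Q^5 = (Q^2)²·Q = [[8,5],[5,3]]
Q^11 = (Q^5)²·Q = [[144,89],[89,55]]
Q^23 = (Q^11)²·Q = [[168,607],[607,386]]
Q^46 = (Q^23)² = [[673,503],[503,170]]
Q^93 = (Q^46)²·Q = [[542,563],[563,804]]
F_93 mod 825 = Q^93[0][1] = 563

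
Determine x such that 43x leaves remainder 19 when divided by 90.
x ≡ 13 (mod 90)

gcd(43, 90) = 1, which divides 19, so solutions exist.
Find 43^(-1) mod 90 by the extended Euclidean algorithm:
90 = 2 × 43 + 4  ⟹  4 = (1)·90 + (-2)·43
43 = 10 × 4 + 3  ⟹  3 = (-10)·90 + (21)·43
4 = 1 × 3 + 1  ⟹  1 = (11)·90 + (-23)·43
So (-23)·43 ≡ 1 (mod 90), i.e. 43^(-1) ≡ -23 ≡ 67 (mod 90).
x ≡ 67 × 19 = 1273 ≡ 13 (mod 90).
Check: 43 × 13 = 559 ≡ 19 (mod 90).
Unique solution: x ≡ 13 (mod 90)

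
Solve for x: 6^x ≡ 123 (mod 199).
120

Baby-step giant-step with step n = ⌈√199⌉ = 15.
Baby steps 6^j mod 199 (j:value) for j=0..14: 0:1, 1:6, 2:36, 3:17, 4:102, 5:15, 6:90, 7:142, 8:56, 9:137, 10:26, 11:156, 12:140, 13:44, 14:65.
Giant-step multiplier: 6^(-15) ≡ 6^(198-15) = 6^183 ≡ 174 (mod 199).
Giant steps γ_i = 123·174^i mod 199: γ_0=123, γ_1=109, γ_2=61, γ_3=67, γ_4=116, γ_5=85, γ_6=64, γ_7=191, γ_8=1 (in table at j=0).
x = i·n + j = 8·15 + 0 = 120.
Check: 6^120 ≡ 123 (mod 199).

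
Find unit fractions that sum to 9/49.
1/6 + 1/59 + 1/17346

Greedy algorithm:
9/49: ceiling(49/9) = 6, use 1/6
5/294: ceiling(294/5) = 59, use 1/59
1/17346: ceiling(17346/1) = 17346, use 1/17346
Result: 9/49 = 1/6 + 1/59 + 1/17346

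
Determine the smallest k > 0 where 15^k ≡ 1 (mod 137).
34

137 is prime, so ord(15) divides φ(137) = 136.
Divisors of 136: 1, 2, 4, 8, 17, 34, 68, 136.
Repeated squaring: 15^1 ≡ 15, 15^2 ≡ 88, 15^4 ≡ 72, 15^8 ≡ 115, 15^16 ≡ 73, 15^32 ≡ 123, 15^64 ≡ 59, 15^128 ≡ 56 (mod 137).
Test 15^d mod 137 for each divisor d in increasing order:
15^1 ≡ 15
15^2 ≡ 88
15^4 ≡ 72
15^8 ≡ 115
15^17 = 15^16·15^1 ≡ 136
15^34 = 15^32·15^2 ≡ 1  ← first divisor giving 1
The order is 34.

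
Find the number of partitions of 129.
4835271870

p(n) counts ways to write n as a sum of positive integers (order ignored).
Euler's pentagonal recurrence: p(k) = p(k-1) + p(k-2) - p(k-5) - p(k-7) + p(k-12) + p(k-15) - ... (offsets j(3j∓1)/2, signs ++--, p(0)=1, p(<0)=0).
DP table for k = 0..128: p(0)=1, p(1)=1, p(2)=2, p(3)=3, p(4)=5, p(5)=7, p(6)=11, p(7)=15, p(8)=22, p(9)=30, p(10)=42, p(11)=56, p(12)=77, p(13)=101, p(14)=135, p(15)=176, p(16)=231, p(17)=297, p(18)=385, p(19)=490, p(20)=627, p(21)=792, p(22)=1002, p(23)=1255, p(24)=1575, p(25)=1958, p(26)=2436, p(27)=3010, p(28)=3718, p(29)=4565, p(30)=5604, p(31)=6842, p(32)=8349, p(33)=10143, p(34)=12310, p(35)=14883, p(36)=17977, p(37)=21637, p(38)=26015, p(39)=31185, p(40)=37338, p(41)=44583, p(42)=53174, p(43)=63261, p(44)=75175, p(45)=89134, p(46)=105558, p(47)=124754, p(48)=147273, p(49)=173525, p(50)=204226, p(51)=239943, p(52)=281589, p(53)=329931, p(54)=386155, p(55)=451276, p(56)=526823, p(57)=614154, p(58)=715220, p(59)=831820, p(60)=966467, p(61)=1121505, p(62)=1300156, p(63)=1505499, p(64)=1741630, p(65)=2012558, p(66)=2323520, p(67)=2679689, p(68)=3087735, p(69)=3554345, p(70)=4087968, p(71)=4697205, p(72)=5392783, p(73)=6185689, p(74)=7089500, p(75)=8118264, p(76)=9289091, p(77)=10619863, p(78)=12132164, p(79)=13848650, p(80)=15796476, p(81)=18004327, p(82)=20506255, p(83)=23338469, p(84)=26543660, p(85)=30167357, p(86)=34262962, p(87)=38887673, p(88)=44108109, p(89)=49995925, p(90)=56634173, p(91)=64112359, p(92)=72533807, p(93)=82010177, p(94)=92669720, p(95)=104651419, p(96)=118114304, p(97)=133230930, p(98)=150198136, p(99)=169229875, p(100)=190569292, p(101)=214481126, p(102)=241265379, p(103)=271248950, p(104)=304801365, p(105)=342325709, p(106)=384276336, p(107)=431149389, p(108)=483502844, p(109)=541946240, p(110)=607163746, p(111)=679903203, p(112)=761002156, p(113)=851376628, p(114)=952050665, p(115)=1064144451, p(116)=1188908248, p(117)=1327710076, p(118)=1482074143, p(119)=1653668665, p(120)=1844349560, p(121)=2056148051, p(122)=2291320912, p(123)=2552338241, p(124)=2841940500, p(125)=3163127352, p(126)=3519222692, p(127)=3913864295, p(128)=4351078600.
Final step: p(129) = p(128) + p(127) - p(124) - p(122) + p(117) + p(114) - p(107) - p(103) + p(94) + p(89) - p(78) - p(72) + p(59) + p(52) - p(37) - p(29) + p(12) + p(3)
= 4351078600 + 3913864295 - 2841940500 - 2291320912 + 1327710076 + 952050665 - 431149389 - 271248950 + 92669720 + 49995925 - 12132164 - 5392783 + 831820 + 281589 - 21637 - 4565 + 77 + 3
= 4835271870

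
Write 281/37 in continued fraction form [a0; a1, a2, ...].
[7; 1, 1, 2, 7]

Euclidean algorithm steps:
281 = 7 × 37 + 22
37 = 1 × 22 + 15
22 = 1 × 15 + 7
15 = 2 × 7 + 1
7 = 7 × 1 + 0
Continued fraction: [7; 1, 1, 2, 7]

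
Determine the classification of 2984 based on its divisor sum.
deficient

Proper divisors of 2984: sum = 1 + 2 + 4 + 8 + 373 + 746 + 1492 = 2626
Since 2626 < 2984, 2984 is deficient.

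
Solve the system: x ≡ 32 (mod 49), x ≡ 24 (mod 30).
1404

Using Chinese Remainder Theorem:
M = 49 × 30 = 1470
M1 = 30, M2 = 49
y1 = 30^(-1) mod 49 = 18
y2 = 49^(-1) mod 30 = 19
x = (32×30×18 + 24×49×19) mod 1470 = 1404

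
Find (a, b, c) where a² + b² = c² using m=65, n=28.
(3441, 3640, 5009)

Euclid's formula: a = m² - n², b = 2mn, c = m² + n²
m = 65, n = 28
a = 65² - 28² = 4225 - 784 = 3441
b = 2 × 65 × 28 = 3640
c = 65² + 28² = 4225 + 784 = 5009
Verification: 3441² + 3640² = 11840481 + 13249600 = 25090081 = 5009² ✓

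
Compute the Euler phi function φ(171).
108

171 = 3^2 × 19
φ(n) = n × ∏(1 - 1/p) for each prime p dividing n
φ(171) = 171 × (1 - 1/3) × (1 - 1/19) = 108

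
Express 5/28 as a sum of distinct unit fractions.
1/6 + 1/84

Greedy algorithm:
5/28: ceiling(28/5) = 6, use 1/6
1/84: ceiling(84/1) = 84, use 1/84
Result: 5/28 = 1/6 + 1/84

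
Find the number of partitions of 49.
173525

p(n) counts ways to write n as a sum of positive integers (order ignored).
Euler's pentagonal recurrence: p(k) = p(k-1) + p(k-2) - p(k-5) - p(k-7) + p(k-12) + p(k-15) - ... (offsets j(3j∓1)/2, signs ++--, p(0)=1, p(<0)=0).
DP table for k = 0..48: p(0)=1, p(1)=1, p(2)=2, p(3)=3, p(4)=5, p(5)=7, p(6)=11, p(7)=15, p(8)=22, p(9)=30, p(10)=42, p(11)=56, p(12)=77, p(13)=101, p(14)=135, p(15)=176, p(16)=231, p(17)=297, p(18)=385, p(19)=490, p(20)=627, p(21)=792, p(22)=1002, p(23)=1255, p(24)=1575, p(25)=1958, p(26)=2436, p(27)=3010, p(28)=3718, p(29)=4565, p(30)=5604, p(31)=6842, p(32)=8349, p(33)=10143, p(34)=12310, p(35)=14883, p(36)=17977, p(37)=21637, p(38)=26015, p(39)=31185, p(40)=37338, p(41)=44583, p(42)=53174, p(43)=63261, p(44)=75175, p(45)=89134, p(46)=105558, p(47)=124754, p(48)=147273.
Final step: p(49) = p(48) + p(47) - p(44) - p(42) + p(37) + p(34) - p(27) - p(23) + p(14) + p(9)
= 147273 + 124754 - 75175 - 53174 + 21637 + 12310 - 3010 - 1255 + 135 + 30
= 173525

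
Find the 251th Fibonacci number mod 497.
47

Matrix identity: Q^n = [[F_(n+1), F_n], [F_n, F_(n-1)]] with Q = [[1,1],[1,0]].
n = 251 = 11111011₂. Square-and-multiply, entries mod 497:
Q^1 = [[1,1],[1,0]]
Q^3 = (Q^1)²·Q = [[3,2],[2,1]]
Q^7 = (Q^3)²·Q = [[21,13],[13,8]]
Q^15 = (Q^7)²·Q = [[490,113],[113,377]]
Q^31 = (Q^15)²·Q = [[455,393],[393,62]]
Q^62 = (Q^31)² = [[155,405],[405,247]]
Q^125 = (Q^62)²·Q = [[475,184],[184,291]]
Q^251 = (Q^125)²·Q = [[340,47],[47,293]]
F_251 mod 497 = Q^251[0][1] = 47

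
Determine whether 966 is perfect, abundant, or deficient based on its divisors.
abundant

Proper divisors of 966: sum = 1 + 2 + 3 + 6 + 7 + 14 + 21 + 23 + 42 + 46 + 69 + 138 + 161 + 322 + 483 = 1338
Since 1338 > 966, 966 is abundant.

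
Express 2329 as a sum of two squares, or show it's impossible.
5² + 48² (a=5, b=48)

Factorization: 2329 = 17 × 137
By Fermat: n is sum of two squares iff every prime p ≡ 3 (mod 4) appears to even power.
All primes ≡ 3 (mod 4) appear to even power.
Search a = 0, 1, 2, … for 2329 - a² a perfect square: first hit at a = 5: 2329 - 25 = 2304 = 48².
2329 = 5² + 48² = 25 + 2304 ✓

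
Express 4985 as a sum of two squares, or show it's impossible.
19² + 68² (a=19, b=68)

Factorization: 4985 = 5 × 997
By Fermat: n is sum of two squares iff every prime p ≡ 3 (mod 4) appears to even power.
All primes ≡ 3 (mod 4) appear to even power.
Search a = 0, 1, 2, … for 4985 - a² a perfect square: first hit at a = 19: 4985 - 361 = 4624 = 68².
4985 = 19² + 68² = 361 + 4624 ✓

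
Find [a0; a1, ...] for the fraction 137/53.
[2; 1, 1, 2, 2, 4]

Euclidean algorithm steps:
137 = 2 × 53 + 31
53 = 1 × 31 + 22
31 = 1 × 22 + 9
22 = 2 × 9 + 4
9 = 2 × 4 + 1
4 = 4 × 1 + 0
Continued fraction: [2; 1, 1, 2, 2, 4]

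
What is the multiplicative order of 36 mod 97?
6

97 is prime, so ord(36) divides φ(97) = 96.
Divisors of 96: 1, 2, 3, 4, 6, 8, 12, 16, 24, 32, 48, 96.
Repeated squaring: 36^1 ≡ 36, 36^2 ≡ 35, 36^4 ≡ 61, 36^8 ≡ 35, 36^16 ≡ 61, 36^32 ≡ 35, 36^64 ≡ 61 (mod 97).
Test 36^d mod 97 for each divisor d in increasing order:
36^1 ≡ 36
36^2 ≡ 35
36^3 = 36^2·36^1 ≡ 96
36^4 ≡ 61
36^6 = 36^4·36^2 ≡ 1  ← first divisor giving 1
The order is 6.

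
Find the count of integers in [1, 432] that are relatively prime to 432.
144

432 = 2^4 × 3^3
φ(n) = n × ∏(1 - 1/p) for each prime p dividing n
φ(432) = 432 × (1 - 1/2) × (1 - 1/3) = 144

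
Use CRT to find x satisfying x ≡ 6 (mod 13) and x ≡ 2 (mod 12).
110

Using Chinese Remainder Theorem:
M = 13 × 12 = 156
M1 = 12, M2 = 13
y1 = 12^(-1) mod 13 = 12
y2 = 13^(-1) mod 12 = 1
x = (6×12×12 + 2×13×1) mod 156 = 110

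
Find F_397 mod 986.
817

Matrix identity: Q^n = [[F_(n+1), F_n], [F_n, F_(n-1)]] with Q = [[1,1],[1,0]].
n = 397 = 110001101₂. Square-and-multiply, entries mod 986:
Q^1 = [[1,1],[1,0]]
Q^3 = (Q^1)²·Q = [[3,2],[2,1]]
Q^6 = (Q^3)² = [[13,8],[8,5]]
Q^12 = (Q^6)² = [[233,144],[144,89]]
Q^24 = (Q^12)² = [[89,26],[26,63]]
Q^49 = (Q^24)²·Q = [[717,709],[709,8]]
Q^99 = (Q^49)²·Q = [[523,204],[204,319]]
Q^198 = (Q^99)² = [[611,204],[204,407]]
Q^397 = (Q^198)²·Q = [[443,817],[817,612]]
F_397 mod 986 = Q^397[0][1] = 817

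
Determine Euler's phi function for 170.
64

170 = 2 × 5 × 17
φ(n) = n × ∏(1 - 1/p) for each prime p dividing n
φ(170) = 170 × (1 - 1/2) × (1 - 1/5) × (1 - 1/17) = 64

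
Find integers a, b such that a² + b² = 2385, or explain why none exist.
9² + 48² (a=9, b=48)

Factorization: 2385 = 3^2 × 5 × 53
By Fermat: n is sum of two squares iff every prime p ≡ 3 (mod 4) appears to even power.
All primes ≡ 3 (mod 4) appear to even power.
Search a = 0, 1, 2, … for 2385 - a² a perfect square: first hit at a = 9: 2385 - 81 = 2304 = 48².
2385 = 9² + 48² = 81 + 2304 ✓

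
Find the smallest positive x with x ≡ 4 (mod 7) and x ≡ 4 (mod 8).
4

Using Chinese Remainder Theorem:
M = 7 × 8 = 56
M1 = 8, M2 = 7
y1 = 8^(-1) mod 7 = 1
y2 = 7^(-1) mod 8 = 7
x = (4×8×1 + 4×7×7) mod 56 = 4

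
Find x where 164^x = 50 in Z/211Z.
25

Baby-step giant-step with step n = ⌈√211⌉ = 15.
Baby steps 164^j mod 211 (j:value) for j=0..14: 0:1, 1:164, 2:99, 3:200, 4:95, 5:177, 6:121, 7:10, 8:163, 9:146, 10:101, 11:106, 12:82, 13:155, 14:100.
Giant-step multiplier: 164^(-15) ≡ 164^(210-15) = 164^195 ≡ 40 (mod 211).
Giant steps γ_i = 50·40^i mod 211: γ_0=50, γ_1=101 (in table at j=10).
x = i·n + j = 1·15 + 10 = 25.
Check: 164^25 ≡ 50 (mod 211).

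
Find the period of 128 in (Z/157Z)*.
52

157 is prime, so ord(128) divides φ(157) = 156.
Divisors of 156: 1, 2, 3, 4, 6, 12, 13, 26, 39, 52, 78, 156.
Repeated squaring: 128^1 ≡ 128, 128^2 ≡ 56, 128^4 ≡ 153, 128^8 ≡ 16, 128^16 ≡ 99, 128^32 ≡ 67, 128^64 ≡ 93, 128^128 ≡ 14 (mod 157).
Test 128^d mod 157 for each divisor d in increasing order:
128^1 ≡ 128
128^2 ≡ 56
128^3 = 128^2·128^1 ≡ 103
128^4 ≡ 153
128^6 = 128^4·128^2 ≡ 90
128^12 = 128^8·128^4 ≡ 93
128^13 = 128^8·128^4·128^1 ≡ 129
128^26 = 128^16·128^8·128^2 ≡ 156
128^39 = 128^32·128^4·128^2·128^1 ≡ 28
128^52 = 128^32·128^16·128^4 ≡ 1  ← first divisor giving 1
The order is 52.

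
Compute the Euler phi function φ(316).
156

316 = 2^2 × 79
φ(n) = n × ∏(1 - 1/p) for each prime p dividing n
φ(316) = 316 × (1 - 1/2) × (1 - 1/79) = 156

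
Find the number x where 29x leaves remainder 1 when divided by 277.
86

gcd(29, 277) = 1, so the inverse exists.
Extended Euclidean algorithm on (277, 29):
277 = 9 × 29 + 16  ⟹  16 = (1)·277 + (-9)·29
29 = 1 × 16 + 13  ⟹  13 = (-1)·277 + (10)·29
16 = 1 × 13 + 3  ⟹  3 = (2)·277 + (-19)·29
13 = 4 × 3 + 1  ⟹  1 = (-9)·277 + (86)·29
So (86)·29 ≡ 1 (mod 277), i.e. 29^(-1) ≡ 86 (mod 277).
Check: 29 × 86 = 2494 ≡ 1 (mod 277)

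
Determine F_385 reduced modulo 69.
1

Matrix identity: Q^n = [[F_(n+1), F_n], [F_n, F_(n-1)]] with Q = [[1,1],[1,0]].
n = 385 = 110000001₂. Square-and-multiply, entries mod 69:
Q^1 = [[1,1],[1,0]]
Q^3 = (Q^1)²·Q = [[3,2],[2,1]]
Q^6 = (Q^3)² = [[13,8],[8,5]]
Q^12 = (Q^6)² = [[26,6],[6,20]]
Q^24 = (Q^12)² = [[22,0],[0,22]]
Q^48 = (Q^24)² = [[1,0],[0,1]]
Q^96 = (Q^48)² = [[1,0],[0,1]]
Q^192 = (Q^96)² = [[1,0],[0,1]]
Q^385 = (Q^192)²·Q = [[1,1],[1,0]]
F_385 mod 69 = Q^385[0][1] = 1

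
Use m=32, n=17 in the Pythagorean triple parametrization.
(735, 1088, 1313)

Euclid's formula: a = m² - n², b = 2mn, c = m² + n²
m = 32, n = 17
a = 32² - 17² = 1024 - 289 = 735
b = 2 × 32 × 17 = 1088
c = 32² + 17² = 1024 + 289 = 1313
Verification: 735² + 1088² = 540225 + 1183744 = 1723969 = 1313² ✓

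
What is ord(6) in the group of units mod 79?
78

79 is prime, so ord(6) divides φ(79) = 78.
Divisors of 78: 1, 2, 3, 6, 13, 26, 39, 78.
Repeated squaring: 6^1 ≡ 6, 6^2 ≡ 36, 6^4 ≡ 32, 6^8 ≡ 76, 6^16 ≡ 9, 6^32 ≡ 2, 6^64 ≡ 4 (mod 79).
Test 6^d mod 79 for each divisor d in increasing order:
6^1 ≡ 6
6^2 ≡ 36
6^3 = 6^2·6^1 ≡ 58
6^6 = 6^4·6^2 ≡ 46
6^13 = 6^8·6^4·6^1 ≡ 56
6^26 = 6^16·6^8·6^2 ≡ 55
6^39 = 6^32·6^4·6^2·6^1 ≡ 78
6^78 = 6^64·6^8·6^4·6^2 ≡ 1  ← first divisor giving 1
The order is 78.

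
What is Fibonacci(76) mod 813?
276

Matrix identity: Q^n = [[F_(n+1), F_n], [F_n, F_(n-1)]] with Q = [[1,1],[1,0]].
n = 76 = 1001100₂. Square-and-multiply, entries mod 813:
Q^1 = [[1,1],[1,0]]
Q^2 = (Q^1)² = [[2,1],[1,1]]
Q^4 = (Q^2)² = [[5,3],[3,2]]
Q^9 = (Q^4)²·Q = [[55,34],[34,21]]
Q^19 = (Q^9)²·Q = [[261,116],[116,145]]
Q^38 = (Q^19)² = [[277,755],[755,335]]
Q^76 = (Q^38)² = [[419,276],[276,143]]
F_76 mod 813 = Q^76[0][1] = 276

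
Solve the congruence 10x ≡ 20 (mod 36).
x ≡ 2 (mod 18)

gcd(10, 36) = 2, which divides 20, so solutions exist.
Divide through by 2: 5x ≡ 10 (mod 18).
Find 5^(-1) mod 18 by the extended Euclidean algorithm:
18 = 3 × 5 + 3  ⟹  3 = (1)·18 + (-3)·5
5 = 1 × 3 + 2  ⟹  2 = (-1)·18 + (4)·5
3 = 1 × 2 + 1  ⟹  1 = (2)·18 + (-7)·5
So (-7)·5 ≡ 1 (mod 18), i.e. 5^(-1) ≡ -7 ≡ 11 (mod 18).
x ≡ 11 × 10 = 110 ≡ 2 (mod 18).
Check: 10 × 2 = 20 ≡ 20 (mod 36).
x ≡ 2 (mod 18), giving 2 solutions mod 36.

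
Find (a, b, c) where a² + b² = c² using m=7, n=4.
(33, 56, 65)

Euclid's formula: a = m² - n², b = 2mn, c = m² + n²
m = 7, n = 4
a = 7² - 4² = 49 - 16 = 33
b = 2 × 7 × 4 = 56
c = 7² + 4² = 49 + 16 = 65
Verification: 33² + 56² = 1089 + 3136 = 4225 = 65² ✓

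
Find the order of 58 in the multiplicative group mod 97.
96

97 is prime, so ord(58) divides φ(97) = 96.
Divisors of 96: 1, 2, 3, 4, 6, 8, 12, 16, 24, 32, 48, 96.
Repeated squaring: 58^1 ≡ 58, 58^2 ≡ 66, 58^4 ≡ 88, 58^8 ≡ 81, 58^16 ≡ 62, 58^32 ≡ 61, 58^64 ≡ 35 (mod 97).
Test 58^d mod 97 for each divisor d in increasing order:
58^1 ≡ 58
58^2 ≡ 66
58^3 = 58^2·58^1 ≡ 45
58^4 ≡ 88
58^6 = 58^4·58^2 ≡ 85
58^8 ≡ 81
58^12 = 58^8·58^4 ≡ 47
58^16 ≡ 62
58^24 = 58^16·58^8 ≡ 75
58^32 ≡ 61
58^48 = 58^32·58^16 ≡ 96
58^96 = 58^64·58^32 ≡ 1  ← first divisor giving 1
The order is 96.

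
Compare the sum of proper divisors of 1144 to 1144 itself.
abundant

Proper divisors of 1144: sum = 1 + 2 + 4 + 8 + 11 + 13 + 22 + 26 + 44 + 52 + 88 + 104 + 143 + 286 + 572 = 1376
Since 1376 > 1144, 1144 is abundant.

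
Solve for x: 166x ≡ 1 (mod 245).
31

gcd(166, 245) = 1, so the inverse exists.
Extended Euclidean algorithm on (245, 166):
245 = 1 × 166 + 79  ⟹  79 = (1)·245 + (-1)·166
166 = 2 × 79 + 8  ⟹  8 = (-2)·245 + (3)·166
79 = 9 × 8 + 7  ⟹  7 = (19)·245 + (-28)·166
8 = 1 × 7 + 1  ⟹  1 = (-21)·245 + (31)·166
So (31)·166 ≡ 1 (mod 245), i.e. 166^(-1) ≡ 31 (mod 245).
Check: 166 × 31 = 5146 ≡ 1 (mod 245)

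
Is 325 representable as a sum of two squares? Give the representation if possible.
1² + 18² (a=1, b=18)

Factorization: 325 = 5^2 × 13
By Fermat: n is sum of two squares iff every prime p ≡ 3 (mod 4) appears to even power.
All primes ≡ 3 (mod 4) appear to even power.
Search a = 0, 1, 2, … for 325 - a² a perfect square: first hit at a = 1: 325 - 1 = 324 = 18².
325 = 1² + 18² = 1 + 324 ✓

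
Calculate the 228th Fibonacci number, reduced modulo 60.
36

Matrix identity: Q^n = [[F_(n+1), F_n], [F_n, F_(n-1)]] with Q = [[1,1],[1,0]].
n = 228 = 11100100₂. Square-and-multiply, entries mod 60:
Q^1 = [[1,1],[1,0]]
Q^3 = (Q^1)²·Q = [[3,2],[2,1]]
Q^7 = (Q^3)²·Q = [[21,13],[13,8]]
Q^14 = (Q^7)² = [[10,17],[17,53]]
Q^28 = (Q^14)² = [[29,51],[51,38]]
Q^57 = (Q^28)²·Q = [[19,22],[22,57]]
Q^114 = (Q^57)² = [[5,52],[52,13]]
Q^228 = (Q^114)² = [[29,36],[36,53]]
F_228 mod 60 = Q^228[0][1] = 36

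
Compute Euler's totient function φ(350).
120

350 = 2 × 5^2 × 7
φ(n) = n × ∏(1 - 1/p) for each prime p dividing n
φ(350) = 350 × (1 - 1/2) × (1 - 1/5) × (1 - 1/7) = 120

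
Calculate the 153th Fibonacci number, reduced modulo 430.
148

Matrix identity: Q^n = [[F_(n+1), F_n], [F_n, F_(n-1)]] with Q = [[1,1],[1,0]].
n = 153 = 10011001₂. Square-and-multiply, entries mod 430:
Q^1 = [[1,1],[1,0]]
Q^2 = (Q^1)² = [[2,1],[1,1]]
Q^4 = (Q^2)² = [[5,3],[3,2]]
Q^9 = (Q^4)²·Q = [[55,34],[34,21]]
Q^19 = (Q^9)²·Q = [[315,311],[311,4]]
Q^38 = (Q^19)² = [[296,309],[309,417]]
Q^76 = (Q^38)² = [[347,157],[157,190]]
Q^153 = (Q^76)²·Q = [[177,148],[148,29]]
F_153 mod 430 = Q^153[0][1] = 148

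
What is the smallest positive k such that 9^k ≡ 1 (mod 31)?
15

31 is prime, so ord(9) divides φ(31) = 30.
Divisors of 30: 1, 2, 3, 5, 6, 10, 15, 30.
Repeated squaring: 9^1 ≡ 9, 9^2 ≡ 19, 9^4 ≡ 20, 9^8 ≡ 28, 9^16 ≡ 9 (mod 31).
Test 9^d mod 31 for each divisor d in increasing order:
9^1 ≡ 9
9^2 ≡ 19
9^3 = 9^2·9^1 ≡ 16
9^5 = 9^4·9^1 ≡ 25
9^6 = 9^4·9^2 ≡ 8
9^10 = 9^8·9^2 ≡ 5
9^15 = 9^8·9^4·9^2·9^1 ≡ 1  ← first divisor giving 1
The order is 15.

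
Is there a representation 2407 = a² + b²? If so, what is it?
Not possible

Factorization: 2407 = 29 × 83
By Fermat: n is sum of two squares iff every prime p ≡ 3 (mod 4) appears to even power.
Prime(s) ≡ 3 (mod 4) with odd exponent: [(83, 1)]
Therefore 2407 cannot be expressed as a² + b².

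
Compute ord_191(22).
190

191 is prime, so ord(22) divides φ(191) = 190.
Divisors of 190: 1, 2, 5, 10, 19, 38, 95, 190.
Repeated squaring: 22^1 ≡ 22, 22^2 ≡ 102, 22^4 ≡ 90, 22^8 ≡ 78, 22^16 ≡ 163, 22^32 ≡ 20, 22^64 ≡ 18, 22^128 ≡ 133 (mod 191).
Test 22^d mod 191 for each divisor d in increasing order:
22^1 ≡ 22
22^2 ≡ 102
22^5 = 22^4·22^1 ≡ 70
22^10 = 22^8·22^2 ≡ 125
22^19 = 22^16·22^2·22^1 ≡ 7
22^38 = 22^32·22^4·22^2 ≡ 49
22^95 = 22^64·22^16·22^8·22^4·22^2·22^1 ≡ 190
22^190 = 22^128·22^32·22^16·22^8·22^4·22^2 ≡ 1  ← first divisor giving 1
The order is 190.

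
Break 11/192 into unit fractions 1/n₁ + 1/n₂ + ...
1/18 + 1/576

Greedy algorithm:
11/192: ceiling(192/11) = 18, use 1/18
1/576: ceiling(576/1) = 576, use 1/576
Result: 11/192 = 1/18 + 1/576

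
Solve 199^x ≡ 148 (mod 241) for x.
201

Baby-step giant-step with step n = ⌈√241⌉ = 16.
Baby steps 199^j mod 241 (j:value) for j=0..15: 0:1, 1:199, 2:77, 3:140, 4:145, 5:176, 6:79, 7:56, 8:58, 9:215, 10:128, 11:167, 12:216, 13:86, 14:3, 15:115.
Giant-step multiplier: 199^(-16) ≡ 199^(240-16) = 199^224 ≡ 24 (mod 241).
Giant steps γ_i = 148·24^i mod 241: γ_0=148, γ_1=178, γ_2=175, γ_3=103, γ_4=62, γ_5=42, γ_6=44, γ_7=92, γ_8=39, γ_9=213, γ_10=51, γ_11=19, γ_12=215 (in table at j=9).
x = i·n + j = 12·16 + 9 = 201.
Check: 199^201 ≡ 148 (mod 241).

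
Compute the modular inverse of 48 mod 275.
212

gcd(48, 275) = 1, so the inverse exists.
Extended Euclidean algorithm on (275, 48):
275 = 5 × 48 + 35  ⟹  35 = (1)·275 + (-5)·48
48 = 1 × 35 + 13  ⟹  13 = (-1)·275 + (6)·48
35 = 2 × 13 + 9  ⟹  9 = (3)·275 + (-17)·48
13 = 1 × 9 + 4  ⟹  4 = (-4)·275 + (23)·48
9 = 2 × 4 + 1  ⟹  1 = (11)·275 + (-63)·48
So (-63)·48 ≡ 1 (mod 275), i.e. 48^(-1) ≡ -63 ≡ 212 (mod 275).
Check: 48 × 212 = 10176 ≡ 1 (mod 275)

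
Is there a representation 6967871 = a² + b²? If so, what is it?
Not possible

Factorization: 6967871 = 191^3
By Fermat: n is sum of two squares iff every prime p ≡ 3 (mod 4) appears to even power.
Prime(s) ≡ 3 (mod 4) with odd exponent: [(191, 3)]
Therefore 6967871 cannot be expressed as a² + b².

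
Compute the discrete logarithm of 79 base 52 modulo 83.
13

Baby-step giant-step with step n = ⌈√83⌉ = 10.
Baby steps 52^j mod 83 (j:value) for j=0..9: 0:1, 1:52, 2:48, 3:6, 4:63, 5:39, 6:36, 7:46, 8:68, 9:50.
Giant-step multiplier: 52^(-10) ≡ 52^(82-10) = 52^72 ≡ 40 (mod 83).
Giant steps γ_i = 79·40^i mod 83: γ_0=79, γ_1=6 (in table at j=3).
x = i·n + j = 1·10 + 3 = 13.
Check: 52^13 ≡ 79 (mod 83).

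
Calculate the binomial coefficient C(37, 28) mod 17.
0

Using Lucas' theorem:
Write n=37 and k=28 in base 17:
n in base 17: [2, 3]
k in base 17: [1, 11]
C(37,28) mod 17 = ∏ C(n_i, k_i) mod 17
Digit binomials (mod 17): C(2,1) = 2; C(3,11) = 0 (k_i > n_i)
Product: 2 × 0 = 0 ≡ 0 (mod 17)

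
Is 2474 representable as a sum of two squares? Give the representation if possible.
25² + 43² (a=25, b=43)

Factorization: 2474 = 2 × 1237
By Fermat: n is sum of two squares iff every prime p ≡ 3 (mod 4) appears to even power.
All primes ≡ 3 (mod 4) appear to even power.
Search a = 0, 1, 2, … for 2474 - a² a perfect square: first hit at a = 25: 2474 - 625 = 1849 = 43².
2474 = 25² + 43² = 625 + 1849 ✓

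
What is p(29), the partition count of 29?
4565

p(n) counts ways to write n as a sum of positive integers (order ignored).
Euler's pentagonal recurrence: p(k) = p(k-1) + p(k-2) - p(k-5) - p(k-7) + p(k-12) + p(k-15) - ... (offsets j(3j∓1)/2, signs ++--, p(0)=1, p(<0)=0).
DP table for k = 0..28: p(0)=1, p(1)=1, p(2)=2, p(3)=3, p(4)=5, p(5)=7, p(6)=11, p(7)=15, p(8)=22, p(9)=30, p(10)=42, p(11)=56, p(12)=77, p(13)=101, p(14)=135, p(15)=176, p(16)=231, p(17)=297, p(18)=385, p(19)=490, p(20)=627, p(21)=792, p(22)=1002, p(23)=1255, p(24)=1575, p(25)=1958, p(26)=2436, p(27)=3010, p(28)=3718.
Final step: p(29) = p(28) + p(27) - p(24) - p(22) + p(17) + p(14) - p(7) - p(3)
= 3718 + 3010 - 1575 - 1002 + 297 + 135 - 15 - 3
= 4565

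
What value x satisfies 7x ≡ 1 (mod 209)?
30

gcd(7, 209) = 1, so the inverse exists.
Extended Euclidean algorithm on (209, 7):
209 = 29 × 7 + 6  ⟹  6 = (1)·209 + (-29)·7
7 = 1 × 6 + 1  ⟹  1 = (-1)·209 + (30)·7
So (30)·7 ≡ 1 (mod 209), i.e. 7^(-1) ≡ 30 (mod 209).
Check: 7 × 30 = 210 ≡ 1 (mod 209)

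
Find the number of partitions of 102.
241265379

p(n) counts ways to write n as a sum of positive integers (order ignored).
Euler's pentagonal recurrence: p(k) = p(k-1) + p(k-2) - p(k-5) - p(k-7) + p(k-12) + p(k-15) - ... (offsets j(3j∓1)/2, signs ++--, p(0)=1, p(<0)=0).
DP table for k = 0..101: p(0)=1, p(1)=1, p(2)=2, p(3)=3, p(4)=5, p(5)=7, p(6)=11, p(7)=15, p(8)=22, p(9)=30, p(10)=42, p(11)=56, p(12)=77, p(13)=101, p(14)=135, p(15)=176, p(16)=231, p(17)=297, p(18)=385, p(19)=490, p(20)=627, p(21)=792, p(22)=1002, p(23)=1255, p(24)=1575, p(25)=1958, p(26)=2436, p(27)=3010, p(28)=3718, p(29)=4565, p(30)=5604, p(31)=6842, p(32)=8349, p(33)=10143, p(34)=12310, p(35)=14883, p(36)=17977, p(37)=21637, p(38)=26015, p(39)=31185, p(40)=37338, p(41)=44583, p(42)=53174, p(43)=63261, p(44)=75175, p(45)=89134, p(46)=105558, p(47)=124754, p(48)=147273, p(49)=173525, p(50)=204226, p(51)=239943, p(52)=281589, p(53)=329931, p(54)=386155, p(55)=451276, p(56)=526823, p(57)=614154, p(58)=715220, p(59)=831820, p(60)=966467, p(61)=1121505, p(62)=1300156, p(63)=1505499, p(64)=1741630, p(65)=2012558, p(66)=2323520, p(67)=2679689, p(68)=3087735, p(69)=3554345, p(70)=4087968, p(71)=4697205, p(72)=5392783, p(73)=6185689, p(74)=7089500, p(75)=8118264, p(76)=9289091, p(77)=10619863, p(78)=12132164, p(79)=13848650, p(80)=15796476, p(81)=18004327, p(82)=20506255, p(83)=23338469, p(84)=26543660, p(85)=30167357, p(86)=34262962, p(87)=38887673, p(88)=44108109, p(89)=49995925, p(90)=56634173, p(91)=64112359, p(92)=72533807, p(93)=82010177, p(94)=92669720, p(95)=104651419, p(96)=118114304, p(97)=133230930, p(98)=150198136, p(99)=169229875, p(100)=190569292, p(101)=214481126.
Final step: p(102) = p(101) + p(100) - p(97) - p(95) + p(90) + p(87) - p(80) - p(76) + p(67) + p(62) - p(51) - p(45) + p(32) + p(25) - p(10) - p(2)
= 214481126 + 190569292 - 133230930 - 104651419 + 56634173 + 38887673 - 15796476 - 9289091 + 2679689 + 1300156 - 239943 - 89134 + 8349 + 1958 - 42 - 2
= 241265379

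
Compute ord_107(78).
106

107 is prime, so ord(78) divides φ(107) = 106.
Divisors of 106: 1, 2, 53, 106.
Repeated squaring: 78^1 ≡ 78, 78^2 ≡ 92, 78^4 ≡ 11, 78^8 ≡ 14, 78^16 ≡ 89, 78^32 ≡ 3, 78^64 ≡ 9 (mod 107).
Test 78^d mod 107 for each divisor d in increasing order:
78^1 ≡ 78
78^2 ≡ 92
78^53 = 78^32·78^16·78^4·78^1 ≡ 106
78^106 = 78^64·78^32·78^8·78^2 ≡ 1  ← first divisor giving 1
The order is 106.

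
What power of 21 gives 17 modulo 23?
9

Baby-step giant-step with step n = ⌈√23⌉ = 5.
Baby steps 21^j mod 23 (j:value) for j=0..4: 0:1, 1:21, 2:4, 3:15, 4:16.
Giant-step multiplier: 21^(-5) ≡ 21^(22-5) = 21^17 ≡ 5 (mod 23).
Giant steps γ_i = 17·5^i mod 23: γ_0=17, γ_1=16 (in table at j=4).
x = i·n + j = 1·5 + 4 = 9.
Check: 21^9 ≡ 17 (mod 23).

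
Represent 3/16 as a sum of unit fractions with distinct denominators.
1/6 + 1/48

Greedy algorithm:
3/16: ceiling(16/3) = 6, use 1/6
1/48: ceiling(48/1) = 48, use 1/48
Result: 3/16 = 1/6 + 1/48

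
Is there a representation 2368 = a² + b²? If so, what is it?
8² + 48² (a=8, b=48)

Factorization: 2368 = 2^6 × 37
By Fermat: n is sum of two squares iff every prime p ≡ 3 (mod 4) appears to even power.
All primes ≡ 3 (mod 4) appear to even power.
Search a = 0, 1, 2, … for 2368 - a² a perfect square: first hit at a = 8: 2368 - 64 = 2304 = 48².
2368 = 8² + 48² = 64 + 2304 ✓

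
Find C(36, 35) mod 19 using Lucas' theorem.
17

Using Lucas' theorem:
Write n=36 and k=35 in base 19:
n in base 19: [1, 17]
k in base 19: [1, 16]
C(36,35) mod 19 = ∏ C(n_i, k_i) mod 19
Digit binomials (mod 19): C(1,1) = 1; C(17,16) = 17
Product: 1 × 17 = 17 ≡ 17 (mod 19)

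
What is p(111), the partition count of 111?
679903203

p(n) counts ways to write n as a sum of positive integers (order ignored).
Euler's pentagonal recurrence: p(k) = p(k-1) + p(k-2) - p(k-5) - p(k-7) + p(k-12) + p(k-15) - ... (offsets j(3j∓1)/2, signs ++--, p(0)=1, p(<0)=0).
DP table for k = 0..110: p(0)=1, p(1)=1, p(2)=2, p(3)=3, p(4)=5, p(5)=7, p(6)=11, p(7)=15, p(8)=22, p(9)=30, p(10)=42, p(11)=56, p(12)=77, p(13)=101, p(14)=135, p(15)=176, p(16)=231, p(17)=297, p(18)=385, p(19)=490, p(20)=627, p(21)=792, p(22)=1002, p(23)=1255, p(24)=1575, p(25)=1958, p(26)=2436, p(27)=3010, p(28)=3718, p(29)=4565, p(30)=5604, p(31)=6842, p(32)=8349, p(33)=10143, p(34)=12310, p(35)=14883, p(36)=17977, p(37)=21637, p(38)=26015, p(39)=31185, p(40)=37338, p(41)=44583, p(42)=53174, p(43)=63261, p(44)=75175, p(45)=89134, p(46)=105558, p(47)=124754, p(48)=147273, p(49)=173525, p(50)=204226, p(51)=239943, p(52)=281589, p(53)=329931, p(54)=386155, p(55)=451276, p(56)=526823, p(57)=614154, p(58)=715220, p(59)=831820, p(60)=966467, p(61)=1121505, p(62)=1300156, p(63)=1505499, p(64)=1741630, p(65)=2012558, p(66)=2323520, p(67)=2679689, p(68)=3087735, p(69)=3554345, p(70)=4087968, p(71)=4697205, p(72)=5392783, p(73)=6185689, p(74)=7089500, p(75)=8118264, p(76)=9289091, p(77)=10619863, p(78)=12132164, p(79)=13848650, p(80)=15796476, p(81)=18004327, p(82)=20506255, p(83)=23338469, p(84)=26543660, p(85)=30167357, p(86)=34262962, p(87)=38887673, p(88)=44108109, p(89)=49995925, p(90)=56634173, p(91)=64112359, p(92)=72533807, p(93)=82010177, p(94)=92669720, p(95)=104651419, p(96)=118114304, p(97)=133230930, p(98)=150198136, p(99)=169229875, p(100)=190569292, p(101)=214481126, p(102)=241265379, p(103)=271248950, p(104)=304801365, p(105)=342325709, p(106)=384276336, p(107)=431149389, p(108)=483502844, p(109)=541946240, p(110)=607163746.
Final step: p(111) = p(110) + p(109) - p(106) - p(104) + p(99) + p(96) - p(89) - p(85) + p(76) + p(71) - p(60) - p(54) + p(41) + p(34) - p(19) - p(11)
= 607163746 + 541946240 - 384276336 - 304801365 + 169229875 + 118114304 - 49995925 - 30167357 + 9289091 + 4697205 - 966467 - 386155 + 44583 + 12310 - 490 - 56
= 679903203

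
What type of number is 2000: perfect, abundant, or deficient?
abundant

Proper divisors of 2000: sum = 1 + 2 + 4 + 5 + 8 + 10 + 16 + 20 + ... + 250 + 400 + 500 + 1000 (19 divisors) = 2836
Since 2836 > 2000, 2000 is abundant.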